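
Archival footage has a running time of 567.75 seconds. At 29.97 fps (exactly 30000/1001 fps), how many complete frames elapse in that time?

Frames = 567.75 × 30000/1001 = 17032500/1001 ≈ 17015.4845.
Complete frames: 17015.

17015 frames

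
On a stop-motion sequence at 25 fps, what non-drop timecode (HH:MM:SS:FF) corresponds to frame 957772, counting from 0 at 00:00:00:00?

10:38:30:22

957772 ÷ 25 = 38310 full seconds, remainder 22 frames.
38310 s = 10 h 38 min 30 s.
Timecode: 10:38:30:22.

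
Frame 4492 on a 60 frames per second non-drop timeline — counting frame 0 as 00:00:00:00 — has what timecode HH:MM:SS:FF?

00:01:14:52

4492 ÷ 60 = 74 full seconds, remainder 52 frames.
74 s = 0 h 1 min 14 s.
Timecode: 00:01:14:52.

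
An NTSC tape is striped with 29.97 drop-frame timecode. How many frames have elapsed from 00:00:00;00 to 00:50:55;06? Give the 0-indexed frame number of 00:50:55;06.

91566

As if non-drop at 30 labels/s: (0 × 3600 + 50 × 60 + 55) × 30 + 6 = 91656.
Minute boundaries passed: 50; those not divisible by 10: 50 − 5 = 45; dropped labels = 2 × 45 = 90.
Actual frame index = 91656 − 90 = 91566.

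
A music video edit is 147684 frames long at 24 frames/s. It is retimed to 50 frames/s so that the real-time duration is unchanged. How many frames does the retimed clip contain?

307675 frames

Target frames = source frames × (target rate / source rate) = 147684 × (50)/(24) = 147684 × 25/12 = 307675.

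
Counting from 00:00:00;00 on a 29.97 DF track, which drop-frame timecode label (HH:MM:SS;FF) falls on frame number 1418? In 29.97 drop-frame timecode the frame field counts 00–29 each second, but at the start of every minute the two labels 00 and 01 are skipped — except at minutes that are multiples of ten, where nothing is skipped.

00:00:47;08

Ten DF minutes hold 17982 frames, so frame 1418 lies in block 0 (frames 0–17981) with 1418 frames into that block.
The block's first minute is 1800 frames and the rest 1798 each; 1418 frames reaches minute 0, so 0 × 18 + 0 × 2 = 0 labels have been skipped so far.
Adding those back, label number 1418 + 0 = 1418 at 30 labels/s is 47 s + 8 f = 0 h 0 min 47 s frame 8, i.e. 00:00:47;08.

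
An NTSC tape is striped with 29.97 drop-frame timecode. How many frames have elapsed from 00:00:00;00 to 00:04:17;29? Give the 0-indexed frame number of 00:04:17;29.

Complete 10-minute blocks: 0, each 17982 frames → 0.
Remaining 4 whole minutes in the current block: 1800 + 3 × 1798 = 7194 frames.
Within the current minute: 17 × 30 + 29 − 2 = 537 (labels ;00/;01 skipped at this minute). Total = 0 + 7194 + 537 = 7731.

7731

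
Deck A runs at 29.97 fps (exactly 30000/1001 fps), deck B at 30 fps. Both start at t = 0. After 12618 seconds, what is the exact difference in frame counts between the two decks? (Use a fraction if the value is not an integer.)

A emits 30000/1001 × 12618 = 378540000/1001 frames; B emits 30 × 12618 = 378540.
Difference = 378540/1001 frames (≈ 378.1618); B is ahead of A.

378540/1001 frames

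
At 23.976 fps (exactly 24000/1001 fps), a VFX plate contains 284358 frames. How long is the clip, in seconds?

Running time = 284358 / (24000/1001) = 11860.09825 s.

11860.09825 seconds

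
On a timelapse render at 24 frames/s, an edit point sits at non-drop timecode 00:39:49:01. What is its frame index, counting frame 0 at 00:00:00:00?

frame 57337

Total seconds to the label: (0 × 3600 + 39 × 60 + 49) = 2389.
Frame index = 2389 × 24 + 1 = 57337.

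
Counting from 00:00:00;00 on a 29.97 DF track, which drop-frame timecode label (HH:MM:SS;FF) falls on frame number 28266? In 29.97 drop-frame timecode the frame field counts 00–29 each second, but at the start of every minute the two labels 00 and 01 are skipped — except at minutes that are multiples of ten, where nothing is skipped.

Ten DF minutes hold 17982 frames, so frame 28266 lies in block 1 (frames 17982–35963) with 10284 frames into that block.
The block's first minute is 1800 frames and the rest 1798 each; 10284 frames reaches minute 5, so 1 × 18 + 5 × 2 = 28 labels have been skipped so far.
Adding those back, label number 28266 + 28 = 28294 at 30 labels/s is 943 s + 4 f = 0 h 15 min 43 s frame 4, i.e. 00:15:43;04.

00:15:43;04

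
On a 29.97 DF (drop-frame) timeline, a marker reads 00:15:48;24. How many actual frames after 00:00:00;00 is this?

28436

Complete 10-minute blocks: 1, each 17982 frames → 17982.
Remaining 5 whole minutes in the current block: 1800 + 4 × 1798 = 8992 frames.
Within the current minute: 48 × 30 + 24 − 2 = 1462 (labels ;00/;01 skipped at this minute). Total = 17982 + 8992 + 1462 = 28436.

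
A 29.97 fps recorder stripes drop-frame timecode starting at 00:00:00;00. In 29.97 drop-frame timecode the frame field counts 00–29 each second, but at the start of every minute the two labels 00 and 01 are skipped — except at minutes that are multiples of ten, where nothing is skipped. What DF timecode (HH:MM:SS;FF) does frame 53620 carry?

Each 10-minute DF block holds 10 × 60 × 30 − 9 × 2 = 17982 frames. 53620 ÷ 17982 → 2 full blocks, remainder 17656.
Within the partial block the first minute is 1800 frames and each further minute 1798, so 9 further minute boundaries passed. Total skipped labels = 18 × 2 + 2 × 9 = 54.
Non-drop label index = 53620 + 54 = 53674; at 30 labels/s that is 00:29:49:04, i.e. DF 00:29:49;04.

00:29:49;04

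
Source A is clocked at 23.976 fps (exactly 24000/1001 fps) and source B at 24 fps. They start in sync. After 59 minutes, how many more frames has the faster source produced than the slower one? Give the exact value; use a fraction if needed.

84960/1001 frames

59 min = 3540 s.
A emits 24000/1001 × 3540 = 84960000/1001 frames; B emits 24 × 3540 = 84960.
Difference = 84960/1001 frames (≈ 84.8751); B is ahead of A.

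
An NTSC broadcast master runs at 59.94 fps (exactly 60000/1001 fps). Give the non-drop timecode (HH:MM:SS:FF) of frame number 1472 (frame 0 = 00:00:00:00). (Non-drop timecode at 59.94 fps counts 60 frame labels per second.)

00:00:24:32

1472 ÷ 60 = 24 full seconds, remainder 32 frames.
24 s = 0 h 0 min 24 s.
Timecode: 00:00:24:32.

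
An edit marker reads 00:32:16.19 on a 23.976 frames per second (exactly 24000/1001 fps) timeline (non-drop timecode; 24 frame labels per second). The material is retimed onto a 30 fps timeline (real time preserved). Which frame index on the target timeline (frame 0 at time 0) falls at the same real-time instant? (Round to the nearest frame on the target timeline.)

Source frame index: (0×3600 + 32×60 + 16) × 24 + 19 = 46483.
Real time: 46483 / (24000/1001) = 46529483/24000 s.
Target frame: (46529483/24000) × (30) = 46529483/800 ≈ 58161.854 → 58162.

frame 58162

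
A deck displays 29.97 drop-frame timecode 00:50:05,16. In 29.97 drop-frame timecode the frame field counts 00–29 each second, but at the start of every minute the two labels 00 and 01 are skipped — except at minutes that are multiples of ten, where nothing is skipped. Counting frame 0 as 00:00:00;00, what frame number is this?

As if non-drop at 30 labels/s: (0 × 3600 + 50 × 60 + 5) × 30 + 16 = 90166.
Minute boundaries passed: 50; those not divisible by 10: 50 − 5 = 45; dropped labels = 2 × 45 = 90.
Actual frame index = 90166 − 90 = 90076.

90076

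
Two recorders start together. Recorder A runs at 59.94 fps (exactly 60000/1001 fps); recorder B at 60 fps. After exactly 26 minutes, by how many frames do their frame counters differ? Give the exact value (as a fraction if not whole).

7200/77 frames

26 min = 1560 s.
A emits 60000/1001 × 1560 = 7200000/77 frames; B emits 60 × 1560 = 93600.
Difference = 7200/77 frames (≈ 93.5065); B is ahead of A.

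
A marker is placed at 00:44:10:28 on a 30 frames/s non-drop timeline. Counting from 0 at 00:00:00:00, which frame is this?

79528

Total seconds to the label: (0 × 3600 + 44 × 60 + 10) = 2650.
Frame index = 2650 × 30 + 28 = 79528.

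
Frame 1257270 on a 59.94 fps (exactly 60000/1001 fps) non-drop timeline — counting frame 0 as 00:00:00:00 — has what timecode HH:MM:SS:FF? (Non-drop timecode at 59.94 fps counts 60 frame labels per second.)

05:49:14:30

1257270 ÷ 60 = 20954 full seconds, remainder 30 frames.
20954 s = 5 h 49 min 14 s.
Timecode: 05:49:14:30.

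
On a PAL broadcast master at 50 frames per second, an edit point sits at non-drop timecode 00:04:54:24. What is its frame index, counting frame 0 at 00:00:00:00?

14724

Total seconds to the label: (0 × 3600 + 4 × 60 + 54) = 294.
Frame index = 294 × 50 + 24 = 14724.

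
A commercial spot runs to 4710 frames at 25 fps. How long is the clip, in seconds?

188.4 seconds

Running time = 4710 / (25) = 188.4 s.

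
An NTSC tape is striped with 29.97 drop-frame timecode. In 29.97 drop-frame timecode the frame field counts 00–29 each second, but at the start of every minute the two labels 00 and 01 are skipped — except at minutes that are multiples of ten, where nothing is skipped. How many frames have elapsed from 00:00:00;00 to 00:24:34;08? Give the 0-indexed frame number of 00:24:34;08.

44184

As if non-drop at 30 labels/s: (0 × 3600 + 24 × 60 + 34) × 30 + 8 = 44228.
Minute boundaries passed: 24; those not divisible by 10: 24 − 2 = 22; dropped labels = 2 × 22 = 44.
Actual frame index = 44228 − 44 = 44184.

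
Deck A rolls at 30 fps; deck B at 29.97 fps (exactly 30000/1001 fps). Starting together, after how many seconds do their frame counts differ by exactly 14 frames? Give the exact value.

The gap grows by |30000/1001 − 30| = 30/1001 frames per second.
Time for a 14-frame gap: 14 ÷ (30/1001) = 7007/15 s.

7007/15 seconds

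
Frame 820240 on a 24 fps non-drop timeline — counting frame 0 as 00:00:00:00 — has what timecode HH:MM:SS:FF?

09:29:36:16

820240 ÷ 24 = 34176 full seconds, remainder 16 frames.
34176 s = 9 h 29 min 36 s.
Timecode: 09:29:36:16.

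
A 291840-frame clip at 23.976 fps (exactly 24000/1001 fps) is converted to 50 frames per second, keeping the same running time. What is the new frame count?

Target frames = source frames × (target rate / source rate) = 291840 × (50)/(24000/1001) = 291840 × 1001/480 = 608608.

608608 frames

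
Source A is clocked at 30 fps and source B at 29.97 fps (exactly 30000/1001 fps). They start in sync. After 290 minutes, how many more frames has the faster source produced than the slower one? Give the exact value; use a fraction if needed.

522000/1001 frames

290 min = 17400 s.
A emits 30 × 17400 = 522000 frames; B emits 30000/1001 × 17400 = 522000000/1001.
Difference = 522000/1001 frames (≈ 521.4785); B is behind A.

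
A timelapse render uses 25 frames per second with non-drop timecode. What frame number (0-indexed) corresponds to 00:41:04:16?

Total seconds to the label: (0 × 3600 + 41 × 60 + 4) = 2464.
Frame index = 2464 × 25 + 16 = 61616.

frame 61616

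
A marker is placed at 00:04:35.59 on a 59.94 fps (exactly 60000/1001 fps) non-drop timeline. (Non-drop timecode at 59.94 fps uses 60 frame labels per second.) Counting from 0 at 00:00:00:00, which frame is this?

frame 16559

Total seconds to the label: (0 × 3600 + 4 × 60 + 35) = 275.
Frame index = 275 × 60 + 59 = 16559.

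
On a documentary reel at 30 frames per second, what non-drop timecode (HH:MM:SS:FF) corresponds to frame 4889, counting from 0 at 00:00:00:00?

4889 ÷ 30 = 162 full seconds, remainder 29 frames.
162 s = 0 h 2 min 42 s.
Timecode: 00:02:42:29.

00:02:42:29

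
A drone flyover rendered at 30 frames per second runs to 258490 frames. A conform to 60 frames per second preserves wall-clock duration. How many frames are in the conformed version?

516980 frames

Frames at target rate = 258490 × (60) / (30) = 516980.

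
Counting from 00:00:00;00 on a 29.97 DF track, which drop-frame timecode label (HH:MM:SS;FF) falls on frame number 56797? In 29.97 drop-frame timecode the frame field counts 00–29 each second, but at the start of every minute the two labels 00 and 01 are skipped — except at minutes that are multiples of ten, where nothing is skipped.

00:31:35;03

Each 10-minute DF block holds 10 × 60 × 30 − 9 × 2 = 17982 frames. 56797 ÷ 17982 → 3 full blocks, remainder 2851.
Within the partial block the first minute is 1800 frames and each further minute 1798, so 1 further minute boundary passed. Total skipped labels = 18 × 3 + 2 × 1 = 56.
Non-drop label index = 56797 + 56 = 56853; at 30 labels/s that is 00:31:35:03, i.e. DF 00:31:35;03.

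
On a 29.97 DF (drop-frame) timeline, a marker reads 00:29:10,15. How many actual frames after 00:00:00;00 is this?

52461

Complete 10-minute blocks: 2, each 17982 frames → 35964.
Remaining 9 whole minutes in the current block: 1800 + 8 × 1798 = 16184 frames.
Within the current minute: 10 × 30 + 15 − 2 = 313 (labels ;00/;01 skipped at this minute). Total = 35964 + 16184 + 313 = 52461.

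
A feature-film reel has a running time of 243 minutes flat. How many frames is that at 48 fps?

699840 frames

243 min = 14580 s.
Frames = 14580 × 48 = 699840.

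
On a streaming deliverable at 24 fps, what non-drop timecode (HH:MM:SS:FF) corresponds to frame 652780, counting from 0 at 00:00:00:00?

07:33:19:04

652780 ÷ 24 = 27199 full seconds, remainder 4 frames.
27199 s = 7 h 33 min 19 s.
Timecode: 07:33:19:04.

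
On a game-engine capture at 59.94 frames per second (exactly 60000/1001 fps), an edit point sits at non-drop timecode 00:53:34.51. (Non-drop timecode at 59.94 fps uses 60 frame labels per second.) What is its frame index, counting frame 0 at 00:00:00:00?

frame 192891

Total seconds to the label: (0 × 3600 + 53 × 60 + 34) = 3214.
Frame index = 3214 × 60 + 51 = 192891.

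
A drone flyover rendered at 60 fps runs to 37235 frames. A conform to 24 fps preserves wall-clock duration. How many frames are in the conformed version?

14894 frames

Target frames = source frames × (target rate / source rate) = 37235 × (24)/(60) = 37235 × 2/5 = 14894.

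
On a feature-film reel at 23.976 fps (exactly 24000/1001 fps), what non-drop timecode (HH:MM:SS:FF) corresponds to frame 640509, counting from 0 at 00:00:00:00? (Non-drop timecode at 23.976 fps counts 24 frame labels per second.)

640509 ÷ 24 = 26687 full seconds, remainder 21 frames.
26687 s = 7 h 24 min 47 s.
Timecode: 07:24:47:21.

07:24:47:21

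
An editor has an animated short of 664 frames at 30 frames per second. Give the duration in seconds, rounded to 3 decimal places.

Running time = 664 × 1/30 = 332/15 s ≈ 22.133 s.

22.133 seconds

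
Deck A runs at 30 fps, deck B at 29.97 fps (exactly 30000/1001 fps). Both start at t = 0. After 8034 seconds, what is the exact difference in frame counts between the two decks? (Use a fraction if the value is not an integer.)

A emits 30 × 8034 = 241020 frames; B emits 30000/1001 × 8034 = 18540000/77.
Difference = 18540/77 frames (≈ 240.7792); B is behind A.

18540/77 frames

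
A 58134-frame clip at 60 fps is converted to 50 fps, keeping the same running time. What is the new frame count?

48445 frames

Frames at target rate = 58134 × (50) / (60) = 48445.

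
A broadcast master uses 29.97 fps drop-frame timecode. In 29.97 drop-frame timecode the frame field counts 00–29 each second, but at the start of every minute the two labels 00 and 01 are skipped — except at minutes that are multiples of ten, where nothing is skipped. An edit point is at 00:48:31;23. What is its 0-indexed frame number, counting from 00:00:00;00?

Complete 10-minute blocks: 4, each 17982 frames → 71928.
Remaining 8 whole minutes in the current block: 1800 + 7 × 1798 = 14386 frames.
Within the current minute: 31 × 30 + 23 − 2 = 951 (labels ;00/;01 skipped at this minute). Total = 71928 + 14386 + 951 = 87265.

87265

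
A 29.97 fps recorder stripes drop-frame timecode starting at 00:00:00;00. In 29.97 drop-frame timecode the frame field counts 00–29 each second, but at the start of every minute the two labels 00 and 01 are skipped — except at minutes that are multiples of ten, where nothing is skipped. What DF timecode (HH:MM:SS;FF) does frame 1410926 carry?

13:04:37;28

Ten DF minutes hold 17982 frames, so frame 1410926 lies in block 78 (frames 1402596–1420577) with 8330 frames into that block.
The block's first minute is 1800 frames and the rest 1798 each; 8330 frames reaches minute 4, so 78 × 18 + 4 × 2 = 1412 labels have been skipped so far.
Adding those back, label number 1410926 + 1412 = 1412338 at 30 labels/s is 47077 s + 28 f = 13 h 4 min 37 s frame 28, i.e. 13:04:37;28.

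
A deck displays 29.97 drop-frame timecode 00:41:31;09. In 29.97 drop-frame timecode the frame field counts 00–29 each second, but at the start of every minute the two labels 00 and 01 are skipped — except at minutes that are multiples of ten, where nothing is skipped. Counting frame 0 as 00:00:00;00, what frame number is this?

As if non-drop at 30 labels/s: (0 × 3600 + 41 × 60 + 31) × 30 + 9 = 74739.
Minute boundaries passed: 41; those not divisible by 10: 41 − 4 = 37; dropped labels = 2 × 37 = 74.
Actual frame index = 74739 − 74 = 74665.

74665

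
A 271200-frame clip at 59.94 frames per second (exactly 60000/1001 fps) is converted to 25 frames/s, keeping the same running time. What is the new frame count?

Target frames = source frames × (target rate / source rate) = 271200 × (25)/(60000/1001) = 271200 × 1001/2400 = 113113.

113113 frames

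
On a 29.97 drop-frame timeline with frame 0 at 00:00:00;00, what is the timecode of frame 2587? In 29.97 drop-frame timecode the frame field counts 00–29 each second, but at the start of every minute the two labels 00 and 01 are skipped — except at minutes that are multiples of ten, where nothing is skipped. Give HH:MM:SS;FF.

00:01:26;09

Each 10-minute DF block holds 10 × 60 × 30 − 9 × 2 = 17982 frames. 2587 ÷ 17982 → 0 full blocks, remainder 2587.
Within the partial block the first minute is 1800 frames and each further minute 1798, so 1 further minute boundary passed. Total skipped labels = 18 × 0 + 2 × 1 = 2.
Non-drop label index = 2587 + 2 = 2589; at 30 labels/s that is 00:01:26:09, i.e. DF 00:01:26;09.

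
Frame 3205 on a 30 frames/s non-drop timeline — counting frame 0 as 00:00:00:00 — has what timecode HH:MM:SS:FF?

00:01:46:25

3205 ÷ 30 = 106 full seconds, remainder 25 frames.
106 s = 0 h 1 min 46 s.
Timecode: 00:01:46:25.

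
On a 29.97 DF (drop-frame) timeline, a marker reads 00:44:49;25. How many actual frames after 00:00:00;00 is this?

As if non-drop at 30 labels/s: (0 × 3600 + 44 × 60 + 49) × 30 + 25 = 80695.
Minute boundaries passed: 44; those not divisible by 10: 44 − 4 = 40; dropped labels = 2 × 40 = 80.
Actual frame index = 80695 − 80 = 80615.

80615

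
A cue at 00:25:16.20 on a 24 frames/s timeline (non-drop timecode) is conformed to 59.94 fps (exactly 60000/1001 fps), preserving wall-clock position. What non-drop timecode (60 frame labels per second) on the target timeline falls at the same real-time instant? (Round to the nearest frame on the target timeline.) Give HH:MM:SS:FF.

Source frame index: (0×3600 + 25×60 + 16) × 24 + 20 = 36404.
Real time: 36404 / (24) = 9101/6 s.
Target frame: (9101/6) × (60000/1001) = 91010000/1001 ≈ 90919.081 → 90919.
At 60 labels/s: frame 90919 → 00:25:15:19.

00:25:15:19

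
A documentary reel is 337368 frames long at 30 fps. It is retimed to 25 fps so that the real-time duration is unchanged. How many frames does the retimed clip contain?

281140 frames

Target frames = source frames × (target rate / source rate) = 337368 × (25)/(30) = 337368 × 5/6 = 281140.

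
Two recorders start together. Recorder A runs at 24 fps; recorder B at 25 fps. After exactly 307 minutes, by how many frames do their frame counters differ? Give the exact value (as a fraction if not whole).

18420 frames

307 min = 18420 s.
A emits 24 × 18420 = 442080 frames; B emits 25 × 18420 = 460500.
Difference = 18420 frames; B is ahead of A.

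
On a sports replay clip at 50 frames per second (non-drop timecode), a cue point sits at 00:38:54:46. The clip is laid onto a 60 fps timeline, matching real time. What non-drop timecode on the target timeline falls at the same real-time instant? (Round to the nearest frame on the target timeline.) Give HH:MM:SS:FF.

00:38:54:55

Source frame index: (0×3600 + 38×60 + 54) × 50 + 46 = 116746.
Real time: 116746 / (50) = 58373/25 s.
Target frame: (58373/25) × (60) = 700476/5 ≈ 140095.200 → 140095.
At 60 labels/s: frame 140095 → 00:38:54:55.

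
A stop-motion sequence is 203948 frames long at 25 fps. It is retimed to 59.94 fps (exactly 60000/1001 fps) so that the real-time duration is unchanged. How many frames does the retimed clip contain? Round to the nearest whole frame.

488986 frames

Frames at target rate = 203948 × (60000/1001) / (25) = 489475200/1001 ≈ 488986.214.
Nearest whole frame: 488986.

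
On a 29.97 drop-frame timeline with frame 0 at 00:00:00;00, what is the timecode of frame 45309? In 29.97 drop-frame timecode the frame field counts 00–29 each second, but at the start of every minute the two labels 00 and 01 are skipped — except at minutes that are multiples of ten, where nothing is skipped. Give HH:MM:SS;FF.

00:25:11;25

Ten DF minutes hold 17982 frames, so frame 45309 lies in block 2 (frames 35964–53945) with 9345 frames into that block.
The block's first minute is 1800 frames and the rest 1798 each; 9345 frames reaches minute 5, so 2 × 18 + 5 × 2 = 46 labels have been skipped so far.
Adding those back, label number 45309 + 46 = 45355 at 30 labels/s is 1511 s + 25 f = 0 h 25 min 11 s frame 25, i.e. 00:25:11;25.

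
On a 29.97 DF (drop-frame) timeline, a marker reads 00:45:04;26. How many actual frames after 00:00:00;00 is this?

81064

As if non-drop at 30 labels/s: (0 × 3600 + 45 × 60 + 4) × 30 + 26 = 81146.
Minute boundaries passed: 45; those not divisible by 10: 45 − 4 = 41; dropped labels = 2 × 41 = 82.
Actual frame index = 81146 − 82 = 81064.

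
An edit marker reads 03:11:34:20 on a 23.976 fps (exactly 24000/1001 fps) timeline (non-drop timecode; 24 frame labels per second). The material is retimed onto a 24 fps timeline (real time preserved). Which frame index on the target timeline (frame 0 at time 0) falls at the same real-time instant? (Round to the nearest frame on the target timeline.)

Source frame index: (3×3600 + 11×60 + 34) × 24 + 20 = 275876.
Real time: 275876 / (24000/1001) = 69037969/6000 s.
Target frame: (69037969/6000) × (24) = 69037969/250 ≈ 276151.876 → 276152.

frame 276152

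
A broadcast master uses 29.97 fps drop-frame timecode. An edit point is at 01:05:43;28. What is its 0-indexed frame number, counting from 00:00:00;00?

As if non-drop at 30 labels/s: (1 × 3600 + 5 × 60 + 43) × 30 + 28 = 118318.
Minute boundaries passed: 65; those not divisible by 10: 65 − 6 = 59; dropped labels = 2 × 59 = 118.
Actual frame index = 118318 − 118 = 118200.

118200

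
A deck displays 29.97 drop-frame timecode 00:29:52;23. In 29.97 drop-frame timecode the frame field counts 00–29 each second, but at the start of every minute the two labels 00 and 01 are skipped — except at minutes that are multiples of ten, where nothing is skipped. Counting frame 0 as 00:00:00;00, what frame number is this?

As if non-drop at 30 labels/s: (0 × 3600 + 29 × 60 + 52) × 30 + 23 = 53783.
Minute boundaries passed: 29; those not divisible by 10: 29 − 2 = 27; dropped labels = 2 × 27 = 54.
Actual frame index = 53783 − 54 = 53729.

53729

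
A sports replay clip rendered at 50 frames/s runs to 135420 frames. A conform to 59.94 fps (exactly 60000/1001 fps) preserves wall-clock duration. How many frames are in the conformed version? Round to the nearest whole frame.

Frames at target rate = 135420 × (60000/1001) / (50) = 162504000/1001 ≈ 162341.658.
Nearest whole frame: 162342.

162342 frames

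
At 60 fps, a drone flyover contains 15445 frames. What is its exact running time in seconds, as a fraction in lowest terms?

Running time = 15445 ÷ (60) = 15445 × 1/60 = 3089/12 s.

3089/12 seconds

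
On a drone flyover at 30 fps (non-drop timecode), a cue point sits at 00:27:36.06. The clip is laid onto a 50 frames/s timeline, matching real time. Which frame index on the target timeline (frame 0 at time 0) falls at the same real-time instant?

Source frame index: (0×3600 + 27×60 + 36) × 30 + 6 = 49686.
Real time: 49686 / (30) = 8281/5 s.
Target frame: (8281/5) × (50) = 82810.

frame 82810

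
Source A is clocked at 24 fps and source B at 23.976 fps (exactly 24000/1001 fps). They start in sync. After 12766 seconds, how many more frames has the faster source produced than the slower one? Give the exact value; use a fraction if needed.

23568/77 frames

A emits 24 × 12766 = 306384 frames; B emits 24000/1001 × 12766 = 23568000/77.
Difference = 23568/77 frames (≈ 306.0779); B is behind A.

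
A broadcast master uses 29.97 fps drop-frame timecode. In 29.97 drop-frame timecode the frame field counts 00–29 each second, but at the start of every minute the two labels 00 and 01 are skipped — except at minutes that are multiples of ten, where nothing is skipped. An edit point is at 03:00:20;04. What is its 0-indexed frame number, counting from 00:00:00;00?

Complete 10-minute blocks: 18, each 17982 frames → 323676.
Remaining 0 whole minutes in the current block: 0 frames.
Within the current minute: 20 × 30 + 4 = 604. Total = 323676 + 0 + 604 = 324280.

324280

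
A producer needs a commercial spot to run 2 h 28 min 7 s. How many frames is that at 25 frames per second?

2 h 28 min 7 s = 8887 s.
Frames = 8887 × 25 = 222175.

222175 frames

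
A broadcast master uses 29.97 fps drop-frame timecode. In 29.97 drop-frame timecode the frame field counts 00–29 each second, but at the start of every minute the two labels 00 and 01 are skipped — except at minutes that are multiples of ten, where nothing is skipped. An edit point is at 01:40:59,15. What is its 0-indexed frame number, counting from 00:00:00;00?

As if non-drop at 30 labels/s: (1 × 3600 + 40 × 60 + 59) × 30 + 15 = 181785.
Minute boundaries passed: 100; those not divisible by 10: 100 − 10 = 90; dropped labels = 2 × 90 = 180.
Actual frame index = 181785 − 180 = 181605.

181605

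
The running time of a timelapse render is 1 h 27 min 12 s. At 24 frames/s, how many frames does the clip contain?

1 h 27 min 12 s = 5232 s.
Frames = 5232 × 24 = 125568.

125568 frames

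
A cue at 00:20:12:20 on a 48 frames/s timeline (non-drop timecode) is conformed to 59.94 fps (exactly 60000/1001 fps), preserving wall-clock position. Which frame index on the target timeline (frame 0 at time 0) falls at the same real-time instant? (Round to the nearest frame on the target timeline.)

Source frame index: (0×3600 + 20×60 + 12) × 48 + 20 = 58196.
Real time: 58196 / (48) = 14549/12 s.
Target frame: (14549/12) × (60000/1001) = 72745000/1001 ≈ 72672.328 → 72672.

frame 72672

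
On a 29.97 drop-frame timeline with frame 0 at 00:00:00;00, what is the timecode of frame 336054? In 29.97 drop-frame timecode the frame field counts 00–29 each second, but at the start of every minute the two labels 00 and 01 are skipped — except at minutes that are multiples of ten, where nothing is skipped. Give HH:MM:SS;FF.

03:06:53;00

Each 10-minute DF block holds 10 × 60 × 30 − 9 × 2 = 17982 frames. 336054 ÷ 17982 → 18 full blocks, remainder 12378.
Within the partial block the first minute is 1800 frames and each further minute 1798, so 6 further minute boundaries passed. Total skipped labels = 18 × 18 + 2 × 6 = 336.
Non-drop label index = 336054 + 336 = 336390; at 30 labels/s that is 03:06:53:00, i.e. DF 03:06:53;00.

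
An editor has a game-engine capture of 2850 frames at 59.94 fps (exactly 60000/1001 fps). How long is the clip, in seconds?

47.5475 seconds

Running time = 2850 / (60000/1001) = 47.5475 s.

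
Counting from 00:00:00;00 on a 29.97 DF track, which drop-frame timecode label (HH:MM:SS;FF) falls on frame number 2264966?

20:59:34;14

Each 10-minute DF block holds 10 × 60 × 30 − 9 × 2 = 17982 frames. 2264966 ÷ 17982 → 125 full blocks, remainder 17216.
Within the partial block the first minute is 1800 frames and each further minute 1798, so 9 further minute boundaries passed. Total skipped labels = 18 × 125 + 2 × 9 = 2268.
Non-drop label index = 2264966 + 2268 = 2267234; at 30 labels/s that is 20:59:34:14, i.e. DF 20:59:34;14.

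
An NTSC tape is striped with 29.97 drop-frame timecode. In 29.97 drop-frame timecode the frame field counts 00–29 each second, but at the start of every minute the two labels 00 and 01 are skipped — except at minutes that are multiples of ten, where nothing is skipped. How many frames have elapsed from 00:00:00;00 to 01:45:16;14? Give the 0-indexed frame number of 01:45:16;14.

189304

As if non-drop at 30 labels/s: (1 × 3600 + 45 × 60 + 16) × 30 + 14 = 189494.
Minute boundaries passed: 105; those not divisible by 10: 105 − 10 = 95; dropped labels = 2 × 95 = 190.
Actual frame index = 189494 − 190 = 189304.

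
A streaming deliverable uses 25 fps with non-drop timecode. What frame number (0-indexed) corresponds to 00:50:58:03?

76453

Total seconds to the label: (0 × 3600 + 50 × 60 + 58) = 3058.
Frame index = 3058 × 25 + 3 = 76453.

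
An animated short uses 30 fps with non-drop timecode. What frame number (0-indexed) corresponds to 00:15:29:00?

Total seconds to the label: (0 × 3600 + 15 × 60 + 29) = 929.
Frame index = 929 × 30 + 0 = 27870.

frame 27870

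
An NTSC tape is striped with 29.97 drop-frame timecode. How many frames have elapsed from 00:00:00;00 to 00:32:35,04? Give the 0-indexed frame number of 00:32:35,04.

58596

As if non-drop at 30 labels/s: (0 × 3600 + 32 × 60 + 35) × 30 + 4 = 58654.
Minute boundaries passed: 32; those not divisible by 10: 32 − 3 = 29; dropped labels = 2 × 29 = 58.
Actual frame index = 58654 − 58 = 58596.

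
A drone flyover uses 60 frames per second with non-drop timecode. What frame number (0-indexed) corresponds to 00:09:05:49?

Total seconds to the label: (0 × 3600 + 9 × 60 + 5) = 545.
Frame index = 545 × 60 + 49 = 32749.

32749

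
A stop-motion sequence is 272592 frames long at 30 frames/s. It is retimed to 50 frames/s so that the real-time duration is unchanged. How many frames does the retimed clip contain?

454320 frames

Target frames = source frames × (target rate / source rate) = 272592 × (50)/(30) = 272592 × 5/3 = 454320.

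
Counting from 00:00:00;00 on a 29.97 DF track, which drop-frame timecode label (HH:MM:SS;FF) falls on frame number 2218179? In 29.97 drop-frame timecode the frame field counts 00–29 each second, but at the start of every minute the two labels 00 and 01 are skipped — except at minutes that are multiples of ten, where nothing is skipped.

Ten DF minutes hold 17982 frames, so frame 2218179 lies in block 123 (frames 2211786–2229767) with 6393 frames into that block.
The block's first minute is 1800 frames and the rest 1798 each; 6393 frames reaches minute 3, so 123 × 18 + 3 × 2 = 2220 labels have been skipped so far.
Adding those back, label number 2218179 + 2220 = 2220399 at 30 labels/s is 74013 s + 9 f = 20 h 33 min 33 s frame 9, i.e. 20:33:33;09.

20:33:33;09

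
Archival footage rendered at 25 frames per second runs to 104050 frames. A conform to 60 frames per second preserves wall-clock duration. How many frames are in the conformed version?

249720 frames

Target frames = source frames × (target rate / source rate) = 104050 × (60)/(25) = 104050 × 12/5 = 249720.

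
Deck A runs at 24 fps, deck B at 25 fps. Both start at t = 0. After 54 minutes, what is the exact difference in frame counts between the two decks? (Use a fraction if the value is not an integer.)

54 min = 3240 s.
A emits 24 × 3240 = 77760 frames; B emits 25 × 3240 = 81000.
Difference = 3240 frames; B is ahead of A.

3240 frames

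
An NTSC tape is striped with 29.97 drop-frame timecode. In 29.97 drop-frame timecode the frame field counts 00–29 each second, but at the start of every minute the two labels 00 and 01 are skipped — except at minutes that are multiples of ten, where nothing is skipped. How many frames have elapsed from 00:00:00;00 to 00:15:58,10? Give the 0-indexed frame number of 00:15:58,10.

As if non-drop at 30 labels/s: (0 × 3600 + 15 × 60 + 58) × 30 + 10 = 28750.
Minute boundaries passed: 15; those not divisible by 10: 15 − 1 = 14; dropped labels = 2 × 14 = 28.
Actual frame index = 28750 − 28 = 28722.

28722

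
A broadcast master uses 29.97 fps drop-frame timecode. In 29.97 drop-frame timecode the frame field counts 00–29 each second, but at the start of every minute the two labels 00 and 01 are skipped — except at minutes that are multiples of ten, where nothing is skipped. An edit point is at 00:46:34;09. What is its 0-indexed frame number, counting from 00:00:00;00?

83745

Complete 10-minute blocks: 4, each 17982 frames → 71928.
Remaining 6 whole minutes in the current block: 1800 + 5 × 1798 = 10790 frames.
Within the current minute: 34 × 30 + 9 − 2 = 1027 (labels ;00/;01 skipped at this minute). Total = 71928 + 10790 + 1027 = 83745.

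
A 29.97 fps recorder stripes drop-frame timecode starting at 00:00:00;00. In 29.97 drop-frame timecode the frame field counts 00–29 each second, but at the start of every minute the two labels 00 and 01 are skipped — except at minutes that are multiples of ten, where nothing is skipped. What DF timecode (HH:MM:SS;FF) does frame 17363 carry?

00:09:39;11

Ten DF minutes hold 17982 frames, so frame 17363 lies in block 0 (frames 0–17981) with 17363 frames into that block.
The block's first minute is 1800 frames and the rest 1798 each; 17363 frames reaches minute 9, so 0 × 18 + 9 × 2 = 18 labels have been skipped so far.
Adding those back, label number 17363 + 18 = 17381 at 30 labels/s is 579 s + 11 f = 0 h 9 min 39 s frame 11, i.e. 00:09:39;11.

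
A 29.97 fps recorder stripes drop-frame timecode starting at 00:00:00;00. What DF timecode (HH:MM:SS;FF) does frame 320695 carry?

02:58:20;17

Each 10-minute DF block holds 10 × 60 × 30 − 9 × 2 = 17982 frames. 320695 ÷ 17982 → 17 full blocks, remainder 15001.
Within the partial block the first minute is 1800 frames and each further minute 1798, so 8 further minute boundaries passed. Total skipped labels = 18 × 17 + 2 × 8 = 322.
Non-drop label index = 320695 + 322 = 321017; at 30 labels/s that is 02:58:20:17, i.e. DF 02:58:20;17.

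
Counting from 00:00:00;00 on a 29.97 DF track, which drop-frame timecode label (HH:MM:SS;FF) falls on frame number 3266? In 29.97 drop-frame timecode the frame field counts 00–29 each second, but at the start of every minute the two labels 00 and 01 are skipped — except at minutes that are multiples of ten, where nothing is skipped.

00:01:48;28

Ten DF minutes hold 17982 frames, so frame 3266 lies in block 0 (frames 0–17981) with 3266 frames into that block.
The block's first minute is 1800 frames and the rest 1798 each; 3266 frames reaches minute 1, so 0 × 18 + 1 × 2 = 2 labels have been skipped so far.
Adding those back, label number 3266 + 2 = 3268 at 30 labels/s is 108 s + 28 f = 0 h 1 min 48 s frame 28, i.e. 00:01:48;28.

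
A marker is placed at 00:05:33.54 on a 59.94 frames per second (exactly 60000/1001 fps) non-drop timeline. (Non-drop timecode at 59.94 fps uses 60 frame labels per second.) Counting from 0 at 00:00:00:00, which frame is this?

frame 20034

Total seconds to the label: (0 × 3600 + 5 × 60 + 33) = 333.
Frame index = 333 × 60 + 54 = 20034.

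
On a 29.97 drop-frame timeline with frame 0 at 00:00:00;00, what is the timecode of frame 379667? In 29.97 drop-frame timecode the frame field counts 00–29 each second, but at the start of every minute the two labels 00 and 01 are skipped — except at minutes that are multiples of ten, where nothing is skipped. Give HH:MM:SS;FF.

Each 10-minute DF block holds 10 × 60 × 30 − 9 × 2 = 17982 frames. 379667 ÷ 17982 → 21 full blocks, remainder 2045.
Within the partial block the first minute is 1800 frames and each further minute 1798, so 1 further minute boundary passed. Total skipped labels = 18 × 21 + 2 × 1 = 380.
Non-drop label index = 379667 + 380 = 380047; at 30 labels/s that is 03:31:08:07, i.e. DF 03:31:08;07.

03:31:08;07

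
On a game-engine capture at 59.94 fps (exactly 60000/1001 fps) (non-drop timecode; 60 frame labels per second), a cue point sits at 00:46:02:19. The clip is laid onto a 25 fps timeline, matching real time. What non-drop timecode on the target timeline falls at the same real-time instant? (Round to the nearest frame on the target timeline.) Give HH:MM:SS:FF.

00:46:05:02

Source frame index: (0×3600 + 46×60 + 2) × 60 + 19 = 165739.
Real time: 165739 / (60000/1001) = 165904739/60000 s.
Target frame: (165904739/60000) × (25) = 165904739/2400 ≈ 69126.975 → 69127.
At 25 labels/s: frame 69127 → 00:46:05:02.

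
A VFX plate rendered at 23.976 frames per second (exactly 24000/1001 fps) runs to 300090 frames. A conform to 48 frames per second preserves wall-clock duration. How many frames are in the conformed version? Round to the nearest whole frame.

Frames at target rate = 300090 × (48) / (24000/1001) = 30039009/50 ≈ 600780.180.
Nearest whole frame: 600780.

600780 frames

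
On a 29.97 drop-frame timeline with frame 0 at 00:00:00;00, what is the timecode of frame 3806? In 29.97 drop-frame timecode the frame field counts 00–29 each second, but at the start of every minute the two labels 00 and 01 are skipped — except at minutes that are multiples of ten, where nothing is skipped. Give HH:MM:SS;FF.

Ten DF minutes hold 17982 frames, so frame 3806 lies in block 0 (frames 0–17981) with 3806 frames into that block.
The block's first minute is 1800 frames and the rest 1798 each; 3806 frames reaches minute 2, so 0 × 18 + 2 × 2 = 4 labels have been skipped so far.
Adding those back, label number 3806 + 4 = 3810 at 30 labels/s is 127 s + 0 f = 0 h 2 min 7 s frame 0, i.e. 00:02:07;00.

00:02:07;00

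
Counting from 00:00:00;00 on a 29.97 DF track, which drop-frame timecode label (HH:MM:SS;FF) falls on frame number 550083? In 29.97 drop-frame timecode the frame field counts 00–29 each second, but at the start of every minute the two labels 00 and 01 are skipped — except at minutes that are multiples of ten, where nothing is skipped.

Each 10-minute DF block holds 10 × 60 × 30 − 9 × 2 = 17982 frames. 550083 ÷ 17982 → 30 full blocks, remainder 10623.
Within the partial block the first minute is 1800 frames and each further minute 1798, so 5 further minute boundaries passed. Total skipped labels = 18 × 30 + 2 × 5 = 550.
Non-drop label index = 550083 + 550 = 550633; at 30 labels/s that is 05:05:54:13, i.e. DF 05:05:54;13.

05:05:54;13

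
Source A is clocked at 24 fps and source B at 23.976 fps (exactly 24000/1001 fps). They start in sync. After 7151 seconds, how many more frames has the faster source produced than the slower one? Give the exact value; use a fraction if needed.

A emits 24 × 7151 = 171624 frames; B emits 24000/1001 × 7151 = 171624000/1001.
Difference = 171624/1001 frames (≈ 171.4525); B is behind A.

171624/1001 frames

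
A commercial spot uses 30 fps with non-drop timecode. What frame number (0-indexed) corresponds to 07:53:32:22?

frame 852382

Total seconds to the label: (7 × 3600 + 53 × 60 + 32) = 28412.
Frame index = 28412 × 30 + 22 = 852382.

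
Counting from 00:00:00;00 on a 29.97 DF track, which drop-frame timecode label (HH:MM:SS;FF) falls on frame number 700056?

06:29:18;18

Each 10-minute DF block holds 10 × 60 × 30 − 9 × 2 = 17982 frames. 700056 ÷ 17982 → 38 full blocks, remainder 16740.
Within the partial block the first minute is 1800 frames and each further minute 1798, so 9 further minute boundaries passed. Total skipped labels = 18 × 38 + 2 × 9 = 702.
Non-drop label index = 700056 + 702 = 700758; at 30 labels/s that is 06:29:18:18, i.e. DF 06:29:18;18.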